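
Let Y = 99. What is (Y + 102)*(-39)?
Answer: -7839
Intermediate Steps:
(Y + 102)*(-39) = (99 + 102)*(-39) = 201*(-39) = -7839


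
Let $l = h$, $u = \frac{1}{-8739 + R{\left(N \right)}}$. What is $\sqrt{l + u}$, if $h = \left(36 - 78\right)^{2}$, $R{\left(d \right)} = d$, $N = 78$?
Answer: $\frac{\sqrt{132322783983}}{8661} \approx 42.0$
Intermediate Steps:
$u = - \frac{1}{8661}$ ($u = \frac{1}{-8739 + 78} = \frac{1}{-8661} = - \frac{1}{8661} \approx -0.00011546$)
$h = 1764$ ($h = \left(-42\right)^{2} = 1764$)
$l = 1764$
$\sqrt{l + u} = \sqrt{1764 - \frac{1}{8661}} = \sqrt{\frac{15278003}{8661}} = \frac{\sqrt{132322783983}}{8661}$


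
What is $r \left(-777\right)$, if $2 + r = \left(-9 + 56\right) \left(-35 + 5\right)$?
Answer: $1097124$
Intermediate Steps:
$r = -1412$ ($r = -2 + \left(-9 + 56\right) \left(-35 + 5\right) = -2 + 47 \left(-30\right) = -2 - 1410 = -1412$)
$r \left(-777\right) = \left(-1412\right) \left(-777\right) = 1097124$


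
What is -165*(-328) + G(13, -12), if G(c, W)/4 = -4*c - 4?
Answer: 53896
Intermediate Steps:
G(c, W) = -16 - 16*c (G(c, W) = 4*(-4*c - 4) = 4*(-4 - 4*c) = -16 - 16*c)
-165*(-328) + G(13, -12) = -165*(-328) + (-16 - 16*13) = 54120 + (-16 - 208) = 54120 - 224 = 53896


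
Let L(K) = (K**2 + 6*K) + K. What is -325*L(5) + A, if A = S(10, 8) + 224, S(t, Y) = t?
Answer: -19266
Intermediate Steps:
L(K) = K**2 + 7*K
A = 234 (A = 10 + 224 = 234)
-325*L(5) + A = -1625*(7 + 5) + 234 = -1625*12 + 234 = -325*60 + 234 = -19500 + 234 = -19266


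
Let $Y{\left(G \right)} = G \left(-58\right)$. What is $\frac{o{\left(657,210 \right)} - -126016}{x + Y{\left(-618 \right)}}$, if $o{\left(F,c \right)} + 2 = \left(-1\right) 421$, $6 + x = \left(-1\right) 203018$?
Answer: $- \frac{9661}{12860} \approx -0.75124$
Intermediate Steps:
$x = -203024$ ($x = -6 - 203018 = -203024$)
$o{\left(F,c \right)} = -423$ ($o{\left(F,c \right)} = -2 - 421 = -423$)
$Y{\left(G \right)} = - 58 G$
$\frac{o{\left(657,210 \right)} - -126016}{x + Y{\left(-618 \right)}} = \frac{-423 - -126016}{-203024 - -35844} = \frac{-423 + \left(-114174 + 240190\right)}{-203024 + 35844} = \frac{-423 + 126016}{-167180} = 125593 \left(- \frac{1}{167180}\right) = - \frac{9661}{12860}$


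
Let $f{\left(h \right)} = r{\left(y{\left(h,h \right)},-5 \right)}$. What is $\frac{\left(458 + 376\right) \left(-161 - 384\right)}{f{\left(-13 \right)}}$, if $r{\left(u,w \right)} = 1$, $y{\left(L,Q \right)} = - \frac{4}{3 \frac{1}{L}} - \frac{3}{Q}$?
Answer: $-454530$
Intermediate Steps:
$y{\left(L,Q \right)} = - \frac{3}{Q} - \frac{4 L}{3}$ ($y{\left(L,Q \right)} = - 4 \frac{L}{3} - \frac{3}{Q} = - \frac{4 L}{3} - \frac{3}{Q} = - \frac{3}{Q} - \frac{4 L}{3}$)
$f{\left(h \right)} = 1$
$\frac{\left(458 + 376\right) \left(-161 - 384\right)}{f{\left(-13 \right)}} = \frac{\left(458 + 376\right) \left(-161 - 384\right)}{1} = 834 \left(-545\right) 1 = \left(-454530\right) 1 = -454530$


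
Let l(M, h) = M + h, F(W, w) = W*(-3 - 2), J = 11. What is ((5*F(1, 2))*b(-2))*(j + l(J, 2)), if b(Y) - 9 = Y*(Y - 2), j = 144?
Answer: -66725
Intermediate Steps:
F(W, w) = -5*W (F(W, w) = W*(-5) = -5*W)
b(Y) = 9 + Y*(-2 + Y) (b(Y) = 9 + Y*(Y - 2) = 9 + Y*(-2 + Y))
((5*F(1, 2))*b(-2))*(j + l(J, 2)) = ((5*(-5*1))*(9 + (-2)² - 2*(-2)))*(144 + (11 + 2)) = ((5*(-5))*(9 + 4 + 4))*(144 + 13) = -25*17*157 = -425*157 = -66725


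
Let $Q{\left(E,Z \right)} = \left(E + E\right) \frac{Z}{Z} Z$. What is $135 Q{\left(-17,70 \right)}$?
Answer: $-321300$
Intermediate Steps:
$Q{\left(E,Z \right)} = 2 E Z$ ($Q{\left(E,Z \right)} = 2 E 1 Z = 2 E Z$)
$135 Q{\left(-17,70 \right)} = 135 \cdot 2 \left(-17\right) 70 = 135 \left(-2380\right) = -321300$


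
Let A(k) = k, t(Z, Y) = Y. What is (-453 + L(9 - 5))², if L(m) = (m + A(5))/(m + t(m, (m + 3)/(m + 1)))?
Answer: 1833316/9 ≈ 2.0370e+5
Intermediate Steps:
L(m) = (5 + m)/(m + (3 + m)/(1 + m)) (L(m) = (m + 5)/(m + (m + 3)/(m + 1)) = (5 + m)/(m + (3 + m)/(1 + m)))
(-453 + L(9 - 5))² = (-453 + (1 + (9 - 5))*(5 + (9 - 5))/(3 + (9 - 5) + (9 - 5)*(1 + (9 - 5))))² = (-453 + (1 + 4)*(5 + 4)/(3 + 4 + 4*(1 + 4)))² = (-453 + 5*9/(3 + 4 + 4*5))² = (-453 + 5*9/(3 + 4 + 20))² = (-453 + 5*9/27)² = (-453 + (1/27)*5*9)² = (-453 + 5/3)² = (-1354/3)² = 1833316/9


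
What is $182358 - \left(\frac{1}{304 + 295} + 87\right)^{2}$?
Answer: $\frac{62714363762}{358801} \approx 1.7479 \cdot 10^{5}$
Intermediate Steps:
$182358 - \left(\frac{1}{304 + 295} + 87\right)^{2} = 182358 - \left(\frac{1}{599} + 87\right)^{2} = 182358 - \left(\frac{52114}{599}\right)^{2} = 182358 - \frac{2715868996}{358801} = \frac{62714363762}{358801}$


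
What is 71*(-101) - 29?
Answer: -7200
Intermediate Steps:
71*(-101) - 29 = -7171 - 29 = -7200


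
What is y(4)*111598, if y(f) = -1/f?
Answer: -55799/2 ≈ -27900.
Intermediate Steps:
y(4)*111598 = -1/4*111598 = -55799/2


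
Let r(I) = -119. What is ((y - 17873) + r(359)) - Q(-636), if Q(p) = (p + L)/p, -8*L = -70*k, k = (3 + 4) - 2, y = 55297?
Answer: 94901551/2544 ≈ 37304.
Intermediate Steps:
k = 5 (k = 7 - 2 = 5)
L = 175/4 (L = -(-35)*5/4 = -1/8*(-350) = 175/4 ≈ 43.750)
Q(p) = (175/4 + p)/p (Q(p) = (p + 175/4)/p = (175/4 + p)/p)
((y - 17873) + r(359)) - Q(-636) = ((55297 - 17873) - 119) - (175/4 - 636)/(-636) = (37424 - 119) - (-1)*(-2369)/(636*4) = 37305 - 1*2369/2544 = 37305 - 2369/2544 = 94901551/2544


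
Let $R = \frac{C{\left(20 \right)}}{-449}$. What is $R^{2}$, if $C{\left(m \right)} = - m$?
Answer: $\frac{400}{201601} \approx 0.0019841$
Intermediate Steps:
$R = \frac{20}{449}$ ($R = \frac{\left(-1\right) 20}{-449} = \left(-20\right) \left(- \frac{1}{449}\right) = \frac{20}{449} \approx 0.044543$)
$R^{2} = \left(\frac{20}{449}\right)^{2} = \frac{400}{201601}$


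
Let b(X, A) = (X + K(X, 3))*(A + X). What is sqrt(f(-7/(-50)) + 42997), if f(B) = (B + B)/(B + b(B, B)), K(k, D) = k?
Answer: sqrt(65400387)/39 ≈ 207.36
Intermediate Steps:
b(X, A) = 2*X*(A + X) (b(X, A) = (X + X)*(A + X) = (2*X)*(A + X) = 2*X*(A + X))
f(B) = 2*B/(B + 4*B**2) (f(B) = (B + B)/(B + 2*B*(B + B)) = (2*B)/(B + 2*B*(2*B)) = (2*B)/(B + 4*B**2) = 2*B/(B + 4*B**2))
sqrt(f(-7/(-50)) + 42997) = sqrt(2/(1 + 4*(-7/(-50))) + 42997) = sqrt(2/(1 + 4*(-7*(-1/50))) + 42997) = sqrt(2/(1 + 4*(7/50)) + 42997) = sqrt(2/(1 + 14/25) + 42997) = sqrt(2/(39/25) + 42997) = sqrt(2*(25/39) + 42997) = sqrt(50/39 + 42997) = sqrt(1676933/39) = sqrt(65400387)/39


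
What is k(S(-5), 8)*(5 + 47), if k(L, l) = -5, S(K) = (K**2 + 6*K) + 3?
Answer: -260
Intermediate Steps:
S(K) = 3 + K**2 + 6*K
k(S(-5), 8)*(5 + 47) = -5*(5 + 47) = -5*52 = -260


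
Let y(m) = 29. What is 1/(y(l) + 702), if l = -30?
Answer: 1/731 ≈ 0.0013680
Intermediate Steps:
1/(y(l) + 702) = 1/(29 + 702) = 1/731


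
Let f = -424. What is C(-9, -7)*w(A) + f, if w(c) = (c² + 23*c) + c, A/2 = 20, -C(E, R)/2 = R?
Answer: 35416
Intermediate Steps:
C(E, R) = -2*R
A = 40 (A = 2*20 = 40)
w(c) = c² + 24*c
C(-9, -7)*w(A) + f = (-2*(-7))*(40*(24 + 40)) - 424 = 14*(40*64) - 424 = 14*2560 - 424 = 35840 - 424 = 35416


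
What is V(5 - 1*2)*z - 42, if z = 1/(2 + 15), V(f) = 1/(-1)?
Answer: -715/17 ≈ -42.059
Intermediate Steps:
V(f) = -1
z = 1/17 ≈ 0.058824
V(5 - 1*2)*z - 42 = -1*1/17 - 42 = -1/17 - 42 = -715/17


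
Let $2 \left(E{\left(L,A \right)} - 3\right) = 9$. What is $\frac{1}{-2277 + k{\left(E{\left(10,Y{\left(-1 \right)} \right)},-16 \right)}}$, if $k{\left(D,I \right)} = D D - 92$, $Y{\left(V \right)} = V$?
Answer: $- \frac{4}{9251} \approx -0.00043239$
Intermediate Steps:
$E{\left(L,A \right)} = \frac{15}{2}$ ($E{\left(L,A \right)} = 3 + \frac{1}{2} \cdot 9 = 3 + \frac{9}{2} = \frac{15}{2}$)
$k{\left(D,I \right)} = -92 + D^{2}$ ($k{\left(D,I \right)} = D^{2} - 92 = -92 + D^{2}$)
$\frac{1}{-2277 + k{\left(E{\left(10,Y{\left(-1 \right)} \right)},-16 \right)}} = \frac{1}{-2277 - \left(92 - \left(\frac{15}{2}\right)^{2}\right)} = \frac{1}{-2277 + \left(-92 + \frac{225}{4}\right)} = \frac{1}{-2277 - \frac{143}{4}} = \frac{1}{- \frac{9251}{4}} = - \frac{4}{9251}$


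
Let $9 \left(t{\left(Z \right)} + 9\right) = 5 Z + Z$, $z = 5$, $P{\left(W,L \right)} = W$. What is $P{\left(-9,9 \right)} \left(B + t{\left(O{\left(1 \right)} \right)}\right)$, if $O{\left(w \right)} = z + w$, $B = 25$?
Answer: $-180$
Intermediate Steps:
$O{\left(w \right)} = 5 + w$
$t{\left(Z \right)} = -9 + \frac{2 Z}{3}$ ($t{\left(Z \right)} = -9 + \frac{5 Z + Z}{9} = -9 + \frac{6 Z}{9} = -9 + \frac{2 Z}{3}$)
$P{\left(-9,9 \right)} \left(B + t{\left(O{\left(1 \right)} \right)}\right) = - 9 \left(25 - \left(9 - \frac{2 \left(5 + 1\right)}{3}\right)\right) = - 9 \left(25 + \left(-9 + \frac{2}{3} \cdot 6\right)\right) = - 9 \left(25 + \left(-9 + 4\right)\right) = - 9 \left(25 - 5\right) = \left(-9\right) 20 = -180$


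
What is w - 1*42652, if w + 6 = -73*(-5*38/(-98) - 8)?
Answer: -2068561/49 ≈ -42216.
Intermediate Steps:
w = 21387/49 (w = -6 - 73*(-5*38/(-98) - 8) = -6 - 73*(-190*(-1/98) - 8) = -6 - 73*(95/49 - 8) = -6 - 73*(-297/49) = -6 + 21681/49 = 21387/49 ≈ 436.47)
w - 1*42652 = 21387/49 - 1*42652 = 21387/49 - 42652 = -2068561/49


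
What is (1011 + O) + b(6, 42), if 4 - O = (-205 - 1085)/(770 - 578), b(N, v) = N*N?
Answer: 33847/32 ≈ 1057.7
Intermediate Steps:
b(N, v) = N**2
O = 343/32 (O = 4 - (-205 - 1085)/(770 - 578) = 4 - (-1290)/192 = 4 - 1*(-215/32) = 4 + 215/32 = 343/32 ≈ 10.719)
(1011 + O) + b(6, 42) = (1011 + 343/32) + 6**2 = 32695/32 + 36 = 33847/32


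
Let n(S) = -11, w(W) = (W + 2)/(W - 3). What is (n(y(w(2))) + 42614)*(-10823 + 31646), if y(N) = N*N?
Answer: 887122269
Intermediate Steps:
w(W) = (2 + W)/(-3 + W)
y(N) = N²
(n(y(w(2))) + 42614)*(-10823 + 31646) = (-11 + 42614)*(-10823 + 31646) = 42603*20823 = 887122269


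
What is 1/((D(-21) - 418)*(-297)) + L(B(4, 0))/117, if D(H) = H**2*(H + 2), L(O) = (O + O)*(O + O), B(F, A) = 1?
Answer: 1161217/33965217 ≈ 0.034188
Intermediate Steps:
L(O) = 4*O**2 (L(O) = (2*O)*(2*O) = 4*O**2)
D(H) = H**2*(2 + H)
1/((D(-21) - 418)*(-297)) + L(B(4, 0))/117 = 1/(((-21)**2*(2 - 21) - 418)*(-297)) + (4*1**2)/117 = -1/297/(441*(-19) - 418) + (4*1)*(1/117) = -1/297/(-8379 - 418) + 4*(1/117) = -1/297/(-8797) + 4/117 = -1/8797*(-1/297) + 4/117 = 1/2612709 + 4/117 = 1161217/33965217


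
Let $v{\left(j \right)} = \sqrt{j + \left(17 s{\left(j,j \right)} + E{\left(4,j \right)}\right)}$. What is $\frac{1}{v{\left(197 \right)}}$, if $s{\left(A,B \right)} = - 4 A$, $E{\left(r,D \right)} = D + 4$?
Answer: $- \frac{i \sqrt{12998}}{12998} \approx - 0.0087713 i$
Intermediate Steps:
$E{\left(r,D \right)} = 4 + D$
$v{\left(j \right)} = \sqrt{4 - 66 j}$ ($v{\left(j \right)} = \sqrt{j + \left(17 \left(- 4 j\right) + \left(4 + j\right)\right)} = \sqrt{j - \left(-4 + 67 j\right)} = \sqrt{4 - 66 j}$)
$\frac{1}{v{\left(197 \right)}} = \frac{1}{\sqrt{4 - 13002}} = \frac{1}{\sqrt{-12998}} = \frac{1}{i \sqrt{12998}} = - \frac{i \sqrt{12998}}{12998}$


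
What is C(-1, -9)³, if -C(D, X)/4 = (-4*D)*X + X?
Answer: 5832000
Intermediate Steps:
C(D, X) = -4*X + 16*D*X (C(D, X) = -4*((-4*D)*X + X) = -4*(-4*D*X + X) = -4*(X - 4*D*X) = -4*X + 16*D*X)
C(-1, -9)³ = (4*(-9)*(-1 + 4*(-1)))³ = (4*(-9)*(-1 - 4))³ = (4*(-9)*(-5))³ = 180³ = 5832000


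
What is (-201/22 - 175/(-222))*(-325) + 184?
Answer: 3537389/1221 ≈ 2897.1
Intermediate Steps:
(-201/22 - 175/(-222))*(-325) + 184 = (-201*1/22 - 175*(-1/222))*(-325) + 184 = (-201/22 + 175/222)*(-325) + 184 = -10193/1221*(-325) + 184 = 3312725/1221 + 184 = 3537389/1221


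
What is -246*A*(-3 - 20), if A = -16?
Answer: -90528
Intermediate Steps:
-246*A*(-3 - 20) = -(-3936)*(-3 - 20) = -(-3936)*(-23) = -246*368 = -90528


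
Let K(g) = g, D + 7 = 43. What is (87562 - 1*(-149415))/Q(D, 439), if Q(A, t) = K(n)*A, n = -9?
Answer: -236977/324 ≈ -731.41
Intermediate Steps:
D = 36 (D = -7 + 43 = 36)
Q(A, t) = -9*A
(87562 - 1*(-149415))/Q(D, 439) = (87562 - 1*(-149415))/((-9*36)) = (87562 + 149415)/(-324) = 236977*(-1/324) = -236977/324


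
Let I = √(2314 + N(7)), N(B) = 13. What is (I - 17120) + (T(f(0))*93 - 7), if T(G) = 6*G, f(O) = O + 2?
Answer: -16011 + √2327 ≈ -15963.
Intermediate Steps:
f(O) = 2 + O
I = √2327 (I = √(2314 + 13) = √2327 ≈ 48.239)
(I - 17120) + (T(f(0))*93 - 7) = (√2327 - 17120) + ((6*(2 + 0))*93 - 7) = (-17120 + √2327) + ((6*2)*93 - 7) = (-17120 + √2327) + (12*93 - 7) = (-17120 + √2327) + (1116 - 7) = (-17120 + √2327) + 1109 = -16011 + √2327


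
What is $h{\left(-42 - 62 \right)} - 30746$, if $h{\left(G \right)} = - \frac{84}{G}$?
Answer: $- \frac{799375}{26} \approx -30745.0$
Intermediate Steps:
$h{\left(-42 - 62 \right)} - 30746 = - \frac{84}{-42 - 62} - 30746 = - \frac{84}{-104} - 30746 = \left(-84\right) \left(- \frac{1}{104}\right) - 30746 = \frac{21}{26} - 30746 = - \frac{799375}{26}$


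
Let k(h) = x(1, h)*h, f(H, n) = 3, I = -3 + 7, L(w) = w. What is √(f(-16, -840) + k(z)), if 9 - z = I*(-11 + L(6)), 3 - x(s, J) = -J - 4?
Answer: √1047 ≈ 32.357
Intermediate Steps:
I = 4
x(s, J) = 7 + J (x(s, J) = 3 - (-J - 4) = 3 - (-4 - J) = 3 + (4 + J) = 7 + J)
z = 29 (z = 9 - 4*(-11 + 6) = 9 - 4*(-5) = 9 - 1*(-20) = 9 + 20 = 29)
k(h) = h*(7 + h) (k(h) = (7 + h)*h = h*(7 + h))
√(f(-16, -840) + k(z)) = √(3 + 29*(7 + 29)) = √(3 + 29*36) = √(3 + 1044) = √1047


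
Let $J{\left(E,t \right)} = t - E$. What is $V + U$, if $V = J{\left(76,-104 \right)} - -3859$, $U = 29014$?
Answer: $32693$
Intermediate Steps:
$V = 3679$ ($V = \left(-104 - 76\right) - -3859 = \left(-104 - 76\right) + 3859 = -180 + 3859 = 3679$)
$V + U = 3679 + 29014 = 32693$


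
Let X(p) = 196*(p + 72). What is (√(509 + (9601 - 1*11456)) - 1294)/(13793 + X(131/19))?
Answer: -24586/555871 + 19*I*√1346/555871 ≈ -0.04423 + 0.001254*I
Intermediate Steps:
X(p) = 14112 + 196*p (X(p) = 196*(72 + p) = 14112 + 196*p)
(√(509 + (9601 - 1*11456)) - 1294)/(13793 + X(131/19)) = (√(509 + (9601 - 1*11456)) - 1294)/(13793 + (14112 + 196*(131/19))) = (√(509 + (9601 - 11456)) - 1294)/(13793 + (14112 + 196*(131*(1/19)))) = (√(509 - 1855) - 1294)/(13793 + (14112 + 196*(131/19))) = (√(-1346) - 1294)/(13793 + (14112 + 25676/19)) = (I*√1346 - 1294)/(13793 + 293804/19) = (-1294 + I*√1346)/(555871/19) = (-1294 + I*√1346)*(19/555871) = -24586/555871 + 19*I*√1346/555871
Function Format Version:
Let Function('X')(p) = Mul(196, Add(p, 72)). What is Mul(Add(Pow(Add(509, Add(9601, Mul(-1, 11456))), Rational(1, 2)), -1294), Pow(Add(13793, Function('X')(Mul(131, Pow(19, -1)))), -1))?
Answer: Add(Rational(-24586, 555871), Mul(Rational(19, 555871), I, Pow(1346, Rational(1, 2)))) ≈ Add(-0.044230, Mul(0.0012540, I))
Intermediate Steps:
Function('X')(p) = Add(14112, Mul(196, p)) (Function('X')(p) = Mul(196, Add(72, p)) = Add(14112, Mul(196, p)))
Mul(Add(Pow(Add(509, Add(9601, Mul(-1, 11456))), Rational(1, 2)), -1294), Pow(Add(13793, Function('X')(Mul(131, Pow(19, -1)))), -1)) = Mul(Add(Pow(Add(509, Add(9601, Mul(-1, 11456))), Rational(1, 2)), -1294), Pow(Add(13793, Add(14112, Mul(196, Mul(131, Pow(19, -1))))), -1)) = Mul(Add(Pow(Add(509, Add(9601, -11456)), Rational(1, 2)), -1294), Pow(Add(13793, Add(14112, Mul(196, Mul(131, Rational(1, 19))))), -1)) = Mul(Add(Pow(Add(509, -1855), Rational(1, 2)), -1294), Pow(Add(13793, Add(14112, Mul(196, Rational(131, 19)))), -1)) = Mul(Add(Pow(-1346, Rational(1, 2)), -1294), Pow(Add(13793, Add(14112, Rational(25676, 19))), -1)) = Mul(Add(Mul(I, Pow(1346, Rational(1, 2))), -1294), Pow(Add(13793, Rational(293804, 19)), -1)) = Mul(Add(-1294, Mul(I, Pow(1346, Rational(1, 2)))), Pow(Rational(555871, 19), -1)) = Mul(Add(-1294, Mul(I, Pow(1346, Rational(1, 2)))), Rational(19, 555871)) = Add(Rational(-24586, 555871), Mul(Rational(19, 555871), I, Pow(1346, Rational(1, 2))))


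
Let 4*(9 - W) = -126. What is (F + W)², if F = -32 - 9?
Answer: ¼ ≈ 0.25000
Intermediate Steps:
W = 81/2 (W = 9 - ¼*(-126) = 9 + 63/2 = 81/2 ≈ 40.500)
F = -41
(F + W)² = (-41 + 81/2)² = (-½)² = ¼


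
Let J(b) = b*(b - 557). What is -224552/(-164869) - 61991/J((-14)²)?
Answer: 26108795491/11665470964 ≈ 2.2381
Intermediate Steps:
J(b) = b*(-557 + b)
-224552/(-164869) - 61991/J((-14)²) = -224552/(-164869) - 61991*1/(196*(-557 + (-14)²)) = -224552*(-1/164869) - 61991*1/(196*(-557 + 196)) = 224552/164869 - 61991/(196*(-361)) = 224552/164869 - 61991/(-70756) = 224552/164869 - 61991*(-1/70756) = 224552/164869 + 61991/70756 = 26108795491/11665470964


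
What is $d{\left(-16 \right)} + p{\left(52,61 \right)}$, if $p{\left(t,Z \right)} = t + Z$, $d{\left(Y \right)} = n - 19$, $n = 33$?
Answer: $127$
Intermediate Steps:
$d{\left(Y \right)} = 14$ ($d{\left(Y \right)} = 33 - 19 = 14$)
$p{\left(t,Z \right)} = Z + t$
$d{\left(-16 \right)} + p{\left(52,61 \right)} = 14 + \left(61 + 52\right) = 14 + 113 = 127$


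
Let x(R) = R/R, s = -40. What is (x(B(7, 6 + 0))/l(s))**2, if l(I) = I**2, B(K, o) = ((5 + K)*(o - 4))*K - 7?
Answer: 1/2560000 ≈ 3.9062e-7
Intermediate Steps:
B(K, o) = -7 + K*(-4 + o)*(5 + K) (B(K, o) = ((5 + K)*(-4 + o))*K - 7 = ((-4 + o)*(5 + K))*K - 7 = K*(-4 + o)*(5 + K) - 7 = -7 + K*(-4 + o)*(5 + K))
x(R) = 1
(x(B(7, 6 + 0))/l(s))**2 = (1/(-40)**2)**2 = (1/1600)**2 = 1/2560000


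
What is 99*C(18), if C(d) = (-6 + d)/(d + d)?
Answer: 33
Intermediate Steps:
C(d) = (-6 + d)/(2*d) (C(d) = (-6 + d)/((2*d)) = (-6 + d)*(1/(2*d)) = (-6 + d)/(2*d))
99*C(18) = 99*((1/2)*(-6 + 18)/18) = 99*((1/2)*(1/18)*12) = 99*(1/3) = 33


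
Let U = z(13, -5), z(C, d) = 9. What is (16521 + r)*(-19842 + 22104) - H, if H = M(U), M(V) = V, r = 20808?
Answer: 84438189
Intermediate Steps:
U = 9
H = 9
(16521 + r)*(-19842 + 22104) - H = (16521 + 20808)*(-19842 + 22104) - 1*9 = 37329*2262 - 9 = 84438198 - 9 = 84438189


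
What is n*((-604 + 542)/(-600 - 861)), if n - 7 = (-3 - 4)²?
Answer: 3472/1461 ≈ 2.3765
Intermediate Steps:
n = 56 (n = 7 + (-3 - 4)² = 7 + (-7)² = 7 + 49 = 56)
n*((-604 + 542)/(-600 - 861)) = 56*((-604 + 542)/(-600 - 861)) = 56*(-62/(-1461)) = 56*(-62*(-1/1461)) = 56*(62/1461) = 3472/1461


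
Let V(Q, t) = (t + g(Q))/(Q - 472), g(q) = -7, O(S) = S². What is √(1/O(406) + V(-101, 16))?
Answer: I*√94414547/77546 ≈ 0.1253*I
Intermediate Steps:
V(Q, t) = (-7 + t)/(-472 + Q) (V(Q, t) = (t - 7)/(Q - 472) = (-7 + t)/(-472 + Q))
√(1/O(406) + V(-101, 16)) = √(1/(406²) + (-7 + 16)/(-472 - 101)) = √(1/164836 + 9/(-573)) = √(1/164836 - 1/573*9) = √(1/164836 - 3/191) = √(-494317/31483676) = I*√94414547/77546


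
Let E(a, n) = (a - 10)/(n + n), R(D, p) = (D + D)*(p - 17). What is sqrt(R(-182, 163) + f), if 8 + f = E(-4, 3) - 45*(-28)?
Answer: I*sqrt(467049)/3 ≈ 227.8*I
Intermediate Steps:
R(D, p) = 2*D*(-17 + p) (R(D, p) = (2*D)*(-17 + p) = 2*D*(-17 + p))
E(a, n) = (-10 + a)/(2*n) (E(a, n) = (-10 + a)/((2*n)) = (-10 + a)*(1/(2*n)) = (-10 + a)/(2*n))
f = 3749/3 (f = -8 + ((1/2)*(-10 - 4)/3 - 45*(-28)) = -8 + ((1/2)*(1/3)*(-14) + 1260) = -8 + (-7/3 + 1260) = -8 + 3773/3 = 3749/3 ≈ 1249.7)
sqrt(R(-182, 163) + f) = sqrt(2*(-182)*(-17 + 163) + 3749/3) = sqrt(2*(-182)*146 + 3749/3) = sqrt(-53144 + 3749/3) = sqrt(-155683/3) = I*sqrt(467049)/3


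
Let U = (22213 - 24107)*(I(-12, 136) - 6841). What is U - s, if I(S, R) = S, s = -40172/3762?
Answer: 2219510348/171 ≈ 1.2980e+7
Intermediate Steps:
s = -1826/171 (s = -40172*1/3762 = -1826/171 ≈ -10.678)
U = 12979582 (U = (22213 - 24107)*(-12 - 6841) = -1894*(-6853) = 12979582)
U - s = 12979582 - 1*(-1826/171) = 12979582 + 1826/171 = 2219510348/171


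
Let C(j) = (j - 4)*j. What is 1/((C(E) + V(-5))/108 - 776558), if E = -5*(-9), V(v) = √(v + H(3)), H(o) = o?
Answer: -9057573252/7033576235883563 - 108*I*√2/7033576235883563 ≈ -1.2878e-6 - 2.1715e-14*I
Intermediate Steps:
V(v) = √(3 + v) (V(v) = √(v + 3) = √(3 + v))
E = 45
C(j) = j*(-4 + j) (C(j) = (-4 + j)*j = j*(-4 + j))
1/((C(E) + V(-5))/108 - 776558) = 1/((45*(-4 + 45) + √(3 - 5))/108 - 776558) = 1/((45*41 + √(-2))/108 - 776558) = 1/((1845 + I*√2)/108 - 776558) = 1/((205/12 + I*√2/108) - 776558) = 1/(-9318491/12 + I*√2/108)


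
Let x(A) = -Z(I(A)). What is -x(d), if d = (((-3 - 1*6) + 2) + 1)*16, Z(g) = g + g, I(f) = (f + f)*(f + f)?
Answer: 73728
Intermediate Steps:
I(f) = 4*f² (I(f) = (2*f)*(2*f) = 4*f²)
Z(g) = 2*g
d = -96 (d = (((-3 - 6) + 2) + 1)*16 = ((-9 + 2) + 1)*16 = (-7 + 1)*16 = -6*16 = -96)
x(A) = -8*A² (x(A) = -2*4*A² = -8*A²)
-x(d) = -(-8)*(-96)² = -(-8)*9216 = -1*(-73728) = 73728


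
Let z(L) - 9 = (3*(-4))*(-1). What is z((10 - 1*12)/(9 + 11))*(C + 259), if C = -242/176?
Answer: 43281/8 ≈ 5410.1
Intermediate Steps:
z(L) = 21 (z(L) = 9 + (3*(-4))*(-1) = 9 - 12*(-1) = 9 + 12 = 21)
C = -11/8 (C = -242*1/176 = -11/8 ≈ -1.3750)
z((10 - 1*12)/(9 + 11))*(C + 259) = 21*(-11/8 + 259) = 21*(2061/8) = 43281/8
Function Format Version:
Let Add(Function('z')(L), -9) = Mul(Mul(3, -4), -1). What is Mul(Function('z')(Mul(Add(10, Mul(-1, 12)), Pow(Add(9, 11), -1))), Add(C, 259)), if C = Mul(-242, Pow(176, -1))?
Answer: Rational(43281, 8) ≈ 5410.1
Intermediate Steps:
Function('z')(L) = 21 (Function('z')(L) = Add(9, Mul(Mul(3, -4), -1)) = Add(9, Mul(-12, -1)) = Add(9, 12) = 21)
C = Rational(-11, 8) (C = Mul(-242, Rational(1, 176)) = Rational(-11, 8) ≈ -1.3750)
Mul(Function('z')(Mul(Add(10, Mul(-1, 12)), Pow(Add(9, 11), -1))), Add(C, 259)) = Mul(21, Add(Rational(-11, 8), 259)) = Mul(21, Rational(2061, 8)) = Rational(43281, 8)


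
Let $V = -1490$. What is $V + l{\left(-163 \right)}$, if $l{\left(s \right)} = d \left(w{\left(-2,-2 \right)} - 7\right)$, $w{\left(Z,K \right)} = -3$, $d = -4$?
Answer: $-1450$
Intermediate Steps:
$l{\left(s \right)} = 40$ ($l{\left(s \right)} = - 4 \left(-3 - 7\right) = \left(-4\right) \left(-10\right) = 40$)
$V + l{\left(-163 \right)} = -1490 + 40 = -1450$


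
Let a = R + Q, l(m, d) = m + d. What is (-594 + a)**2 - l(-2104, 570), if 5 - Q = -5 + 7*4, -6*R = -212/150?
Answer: 19024355359/50625 ≈ 3.7579e+5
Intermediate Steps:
l(m, d) = d + m
R = 53/225 (R = -(-106)/(3*150) = -1/6*(-106/75) = 53/225 ≈ 0.23556)
Q = -18 (Q = 5 - (-5 + 7*4) = 5 - (-5 + 28) = 5 - 1*23 = 5 - 23 = -18)
a = -3997/225 (a = 53/225 - 18 = -3997/225 ≈ -17.764)
(-594 + a)**2 - l(-2104, 570) = (-594 - 3997/225)**2 - (570 - 2104) = (-137647/225)**2 - 1*(-1534) = 18946696609/50625 + 1534 = 19024355359/50625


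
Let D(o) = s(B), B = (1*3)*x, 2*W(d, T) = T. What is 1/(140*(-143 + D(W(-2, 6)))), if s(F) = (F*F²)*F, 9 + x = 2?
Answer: 1/27207320 ≈ 3.6755e-8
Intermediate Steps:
x = -7 (x = -9 + 2 = -7)
W(d, T) = T/2
B = -21 (B = (1*3)*(-7) = 3*(-7) = -21)
s(F) = F⁴ (s(F) = F³*F = F⁴)
D(o) = 194481 (D(o) = (-21)⁴ = 194481)
1/(140*(-143 + D(W(-2, 6)))) = 1/(140*(-143 + 194481)) = 1/(140*194338) = 1/27207320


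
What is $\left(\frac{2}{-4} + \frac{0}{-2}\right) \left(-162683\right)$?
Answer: $\frac{162683}{2} \approx 81342.0$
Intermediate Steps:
$\left(\frac{2}{-4} + \frac{0}{-2}\right) \left(-162683\right) = \left(2 \left(- \frac{1}{4}\right) + 0 \left(- \frac{1}{2}\right)\right) \left(-162683\right) = \left(- \frac{1}{2} + 0\right) \left(-162683\right) = \left(- \frac{1}{2}\right) \left(-162683\right) = \frac{162683}{2}$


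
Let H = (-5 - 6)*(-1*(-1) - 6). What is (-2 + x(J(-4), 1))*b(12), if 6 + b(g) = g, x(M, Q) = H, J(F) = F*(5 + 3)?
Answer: 318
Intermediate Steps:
H = 55 (H = -11*(1 - 6) = -11*(-5) = 55)
J(F) = 8*F (J(F) = F*8 = 8*F)
x(M, Q) = 55
b(g) = -6 + g
(-2 + x(J(-4), 1))*b(12) = (-2 + 55)*(-6 + 12) = 53*6 = 318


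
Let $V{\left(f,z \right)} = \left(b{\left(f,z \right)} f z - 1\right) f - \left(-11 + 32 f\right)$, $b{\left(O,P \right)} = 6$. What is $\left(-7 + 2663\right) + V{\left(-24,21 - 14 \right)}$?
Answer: $27651$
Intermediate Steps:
$V{\left(f,z \right)} = 11 - 32 f + f \left(-1 + 6 f z\right)$ ($V{\left(f,z \right)} = \left(6 f z - 1\right) f - \left(-11 + 32 f\right) = \left(-1 + 6 f z\right) f - \left(-11 + 32 f\right) = f \left(-1 + 6 f z\right) - \left(-11 + 32 f\right) = 11 - 32 f + f \left(-1 + 6 f z\right)$)
$\left(-7 + 2663\right) + V{\left(-24,21 - 14 \right)} = \left(-7 + 2663\right) + \left(11 - -792 + 6 \left(21 - 14\right) \left(-24\right)^{2}\right) = 2656 + \left(11 + 792 + 6 \left(21 - 14\right) 576\right) = 2656 + \left(11 + 792 + 6 \cdot 7 \cdot 576\right) = 2656 + \left(11 + 792 + 24192\right) = 2656 + 24995 = 27651$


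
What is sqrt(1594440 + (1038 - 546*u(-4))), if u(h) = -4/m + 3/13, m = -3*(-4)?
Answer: sqrt(1595534) ≈ 1263.1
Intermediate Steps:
m = 12
u(h) = -4/39 (u(h) = -4/12 + 3/13 = -4*1/12 + 3*(1/13) = -1/3 + 3/13 = -4/39)
sqrt(1594440 + (1038 - 546*u(-4))) = sqrt(1594440 + (1038 - 546*(-4/39))) = sqrt(1594440 + (1038 + 56)) = sqrt(1594440 + 1094) = sqrt(1595534)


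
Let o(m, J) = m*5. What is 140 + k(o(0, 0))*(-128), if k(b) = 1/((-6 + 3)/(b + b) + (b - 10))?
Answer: 140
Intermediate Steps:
o(m, J) = 5*m
k(b) = 1/(-10 + b - 3/(2*b)) (k(b) = 1/(-3*1/(2*b) + (-10 + b)) = 1/(-3/(2*b) + (-10 + b)) = 1/(-10 + b - 3/(2*b)))
140 + k(o(0, 0))*(-128) = 140 + (2*(5*0)/(-3 - 100*0 + 2*(5*0)**2))*(-128) = 140 + (2*0/(-3 - 20*0 + 2*0**2))*(-128) = 140 + (2*0/(-3 + 0 + 2*0))*(-128) = 140 + (2*0/(-3 + 0 + 0))*(-128) = 140 + (2*0/(-3))*(-128) = 140 + (2*0*(-1/3))*(-128) = 140 + 0*(-128) = 140 + 0 = 140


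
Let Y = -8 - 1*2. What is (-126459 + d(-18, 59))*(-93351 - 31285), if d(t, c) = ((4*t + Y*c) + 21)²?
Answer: -35449220392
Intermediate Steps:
Y = -10 (Y = -8 - 2 = -10)
d(t, c) = (21 - 10*c + 4*t)² (d(t, c) = ((4*t - 10*c) + 21)² = ((-10*c + 4*t) + 21)² = (21 - 10*c + 4*t)²)
(-126459 + d(-18, 59))*(-93351 - 31285) = (-126459 + (21 - 10*59 + 4*(-18))²)*(-93351 - 31285) = (-126459 + (21 - 590 - 72)²)*(-124636) = (-126459 + (-641)²)*(-124636) = (-126459 + 410881)*(-124636) = 284422*(-124636) = -35449220392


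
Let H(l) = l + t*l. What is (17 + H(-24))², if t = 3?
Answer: 6241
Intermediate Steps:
H(l) = 4*l (H(l) = l + 3*l = 4*l)
(17 + H(-24))² = (17 + 4*(-24))² = (17 - 96)² = (-79)² = 6241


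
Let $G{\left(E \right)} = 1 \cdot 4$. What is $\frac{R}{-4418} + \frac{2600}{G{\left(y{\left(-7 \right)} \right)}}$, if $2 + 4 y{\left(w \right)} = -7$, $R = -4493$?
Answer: $\frac{2876193}{4418} \approx 651.02$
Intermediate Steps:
$y{\left(w \right)} = - \frac{9}{4}$ ($y{\left(w \right)} = - \frac{1}{2} + \frac{1}{4} \left(-7\right) = - \frac{1}{2} - \frac{7}{4} = - \frac{9}{4}$)
$G{\left(E \right)} = 4$
$\frac{R}{-4418} + \frac{2600}{G{\left(y{\left(-7 \right)} \right)}} = - \frac{4493}{-4418} + \frac{2600}{4} = \left(-4493\right) \left(- \frac{1}{4418}\right) + 2600 \cdot \frac{1}{4} = \frac{4493}{4418} + 650 = \frac{2876193}{4418}$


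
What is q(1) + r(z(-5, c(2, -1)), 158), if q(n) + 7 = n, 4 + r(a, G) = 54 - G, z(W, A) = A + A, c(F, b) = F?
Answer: -114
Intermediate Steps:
z(W, A) = 2*A
r(a, G) = 50 - G (r(a, G) = -4 + (54 - G) = 50 - G)
q(n) = -7 + n
q(1) + r(z(-5, c(2, -1)), 158) = (-7 + 1) + (50 - 1*158) = -6 + (50 - 158) = -6 - 108 = -114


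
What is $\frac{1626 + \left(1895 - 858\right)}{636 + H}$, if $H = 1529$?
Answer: $\frac{2663}{2165} \approx 1.23$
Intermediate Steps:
$\frac{1626 + \left(1895 - 858\right)}{636 + H} = \frac{1626 + \left(1895 - 858\right)}{636 + 1529} = \frac{1626 + \left(1895 - 858\right)}{2165} = \left(1626 + 1037\right) \frac{1}{2165} = 2663 \cdot \frac{1}{2165} = \frac{2663}{2165}$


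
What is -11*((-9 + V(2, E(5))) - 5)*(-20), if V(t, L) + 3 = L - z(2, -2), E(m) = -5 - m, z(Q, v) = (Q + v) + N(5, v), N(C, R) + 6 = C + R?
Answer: -5280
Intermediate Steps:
N(C, R) = -6 + C + R (N(C, R) = -6 + (C + R) = -6 + C + R)
z(Q, v) = -1 + Q + 2*v (z(Q, v) = (Q + v) + (-6 + 5 + v) = (Q + v) + (-1 + v) = -1 + Q + 2*v)
V(t, L) = L (V(t, L) = -3 + (L - (-1 + 2 + 2*(-2))) = -3 + (L - (-1 + 2 - 4)) = -3 + (L - 1*(-3)) = -3 + (L + 3) = -3 + (3 + L) = L)
-11*((-9 + V(2, E(5))) - 5)*(-20) = -11*((-9 + (-5 - 1*5)) - 5)*(-20) = -11*((-9 + (-5 - 5)) - 5)*(-20) = -11*((-9 - 10) - 5)*(-20) = -11*(-19 - 5)*(-20) = -11*(-24)*(-20) = 264*(-20) = -5280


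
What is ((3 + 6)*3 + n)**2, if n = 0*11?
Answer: 729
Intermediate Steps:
n = 0
((3 + 6)*3 + n)**2 = ((3 + 6)*3 + 0)**2 = (9*3 + 0)**2 = (27 + 0)**2 = 27**2 = 729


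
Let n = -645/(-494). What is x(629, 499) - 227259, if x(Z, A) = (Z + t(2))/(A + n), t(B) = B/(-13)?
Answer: -56166978459/247151 ≈ -2.2726e+5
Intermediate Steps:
t(B) = -B/13 (t(B) = B*(-1/13) = -B/13)
n = 645/494 (n = -645*(-1/494) = 645/494 ≈ 1.3057)
x(Z, A) = (-2/13 + Z)/(645/494 + A) (x(Z, A) = (Z - 1/13*2)/(A + 645/494) = (Z - 2/13)/(645/494 + A) = (-2/13 + Z)/(645/494 + A))
x(629, 499) - 227259 = 38*(-2 + 13*629)/(645 + 494*499) - 227259 = 38*(-2 + 8177)/(645 + 246506) - 227259 = 38*8175/247151 - 227259 = 38*(1/247151)*8175 - 227259 = 310650/247151 - 227259 = -56166978459/247151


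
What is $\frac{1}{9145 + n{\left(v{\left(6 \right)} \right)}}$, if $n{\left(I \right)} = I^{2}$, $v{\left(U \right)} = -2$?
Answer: $\frac{1}{9149} \approx 0.0001093$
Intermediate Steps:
$\frac{1}{9145 + n{\left(v{\left(6 \right)} \right)}} = \frac{1}{9145 + \left(-2\right)^{2}} = \frac{1}{9145 + 4} = \frac{1}{9149}$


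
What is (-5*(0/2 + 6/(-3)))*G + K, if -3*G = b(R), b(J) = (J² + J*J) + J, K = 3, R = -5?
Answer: -147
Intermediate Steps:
b(J) = J + 2*J² (b(J) = (J² + J²) + J = 2*J² + J = J + 2*J²)
G = -15 (G = -(-5)*(1 + 2*(-5))/3 = -(-5)*(1 - 10)/3 = -(-5)*(-9)/3 = -⅓*45 = -15)
(-5*(0/2 + 6/(-3)))*G + K = -5*(0/2 + 6/(-3))*(-15) + 3 = -5*(0*(½) + 6*(-⅓))*(-15) + 3 = -5*(0 - 2)*(-15) + 3 = -5*(-2)*(-15) + 3 = 10*(-15) + 3 = -150 + 3 = -147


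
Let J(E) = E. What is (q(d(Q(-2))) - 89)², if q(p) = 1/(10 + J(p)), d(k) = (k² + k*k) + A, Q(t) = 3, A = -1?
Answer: 5769604/729 ≈ 7914.4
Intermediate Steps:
d(k) = -1 + 2*k² (d(k) = (k² + k*k) - 1 = (k² + k²) - 1 = 2*k² - 1 = -1 + 2*k²)
q(p) = 1/(10 + p)
(q(d(Q(-2))) - 89)² = (1/(10 + (-1 + 2*3²)) - 89)² = (1/(10 + (-1 + 2*9)) - 89)² = (1/(10 + (-1 + 18)) - 89)² = (1/(10 + 17) - 89)² = (1/27 - 89)² = (-2402/27)² = 5769604/729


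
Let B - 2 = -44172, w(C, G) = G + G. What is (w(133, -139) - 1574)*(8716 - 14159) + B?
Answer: 10036266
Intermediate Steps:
w(C, G) = 2*G
B = -44170 (B = 2 - 44172 = -44170)
(w(133, -139) - 1574)*(8716 - 14159) + B = (2*(-139) - 1574)*(8716 - 14159) - 44170 = (-278 - 1574)*(-5443) - 44170 = -1852*(-5443) - 44170 = 10080436 - 44170 = 10036266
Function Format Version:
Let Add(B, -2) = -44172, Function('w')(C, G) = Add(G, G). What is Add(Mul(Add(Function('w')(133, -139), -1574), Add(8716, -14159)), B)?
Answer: 10036266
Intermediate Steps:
Function('w')(C, G) = Mul(2, G)
B = -44170 (B = Add(2, -44172) = -44170)
Add(Mul(Add(Function('w')(133, -139), -1574), Add(8716, -14159)), B) = Add(Mul(Add(Mul(2, -139), -1574), Add(8716, -14159)), -44170) = Add(Mul(Add(-278, -1574), -5443), -44170) = Add(Mul(-1852, -5443), -44170) = Add(10080436, -44170) = 10036266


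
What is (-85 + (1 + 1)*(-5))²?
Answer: 9025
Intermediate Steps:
(-85 + (1 + 1)*(-5))² = (-85 + 2*(-5))² = (-85 - 10)² = (-95)² = 9025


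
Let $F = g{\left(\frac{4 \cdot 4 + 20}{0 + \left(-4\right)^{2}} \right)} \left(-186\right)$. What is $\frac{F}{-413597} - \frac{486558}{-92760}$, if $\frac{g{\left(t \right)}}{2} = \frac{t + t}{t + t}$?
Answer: $\frac{33545572641}{6394209620} \approx 5.2462$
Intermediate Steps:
$g{\left(t \right)} = 2$ ($g{\left(t \right)} = 2 \frac{t + t}{t + t} = 2 \frac{2 t}{2 t} = 2 \cdot 2 t \frac{1}{2 t} = 2 \cdot 1 = 2$)
$F = -372$ ($F = 2 \left(-186\right) = -372$)
$\frac{F}{-413597} - \frac{486558}{-92760} = - \frac{372}{-413597} - \frac{486558}{-92760} = \left(-372\right) \left(- \frac{1}{413597}\right) - - \frac{81093}{15460} = \frac{372}{413597} + \frac{81093}{15460} = \frac{33545572641}{6394209620}$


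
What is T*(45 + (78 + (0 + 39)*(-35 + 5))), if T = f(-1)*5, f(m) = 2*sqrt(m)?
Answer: -10470*I ≈ -10470.0*I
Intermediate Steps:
T = 10*I (T = (2*sqrt(-1))*5 = (2*I)*5 = 10*I ≈ 10.0*I)
T*(45 + (78 + (0 + 39)*(-35 + 5))) = (10*I)*(45 + (78 + (0 + 39)*(-35 + 5))) = (10*I)*(45 + (78 + 39*(-30))) = (10*I)*(45 + (78 - 1170)) = (10*I)*(45 - 1092) = (10*I)*(-1047) = -10470*I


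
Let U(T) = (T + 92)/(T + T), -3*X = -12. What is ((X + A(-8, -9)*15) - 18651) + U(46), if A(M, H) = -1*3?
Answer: -37381/2 ≈ -18691.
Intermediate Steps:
A(M, H) = -3
X = 4 (X = -⅓*(-12) = 4)
U(T) = (92 + T)/(2*T) (U(T) = (92 + T)/((2*T)) = (92 + T)*(1/(2*T)) = (92 + T)/(2*T))
((X + A(-8, -9)*15) - 18651) + U(46) = ((4 - 3*15) - 18651) + (½)*(92 + 46)/46 = ((4 - 45) - 18651) + (½)*(1/46)*138 = (-41 - 18651) + 3/2 = -18692 + 3/2 = -37381/2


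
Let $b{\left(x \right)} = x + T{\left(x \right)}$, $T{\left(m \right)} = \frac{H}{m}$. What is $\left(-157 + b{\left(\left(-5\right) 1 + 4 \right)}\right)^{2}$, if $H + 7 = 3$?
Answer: $23716$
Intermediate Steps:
$H = -4$ ($H = -7 + 3 = -4$)
$T{\left(m \right)} = - \frac{4}{m}$
$b{\left(x \right)} = x - \frac{4}{x}$
$\left(-157 + b{\left(\left(-5\right) 1 + 4 \right)}\right)^{2} = \left(-157 + \left(\left(\left(-5\right) 1 + 4\right) - \frac{4}{\left(-5\right) 1 + 4}\right)\right)^{2} = \left(-157 + \left(\left(-5 + 4\right) - \frac{4}{-5 + 4}\right)\right)^{2} = \left(-157 - \left(1 + \frac{4}{-1}\right)\right)^{2} = \left(-157 - -3\right)^{2} = \left(-157 + \left(-1 + 4\right)\right)^{2} = \left(-157 + 3\right)^{2} = \left(-154\right)^{2} = 23716$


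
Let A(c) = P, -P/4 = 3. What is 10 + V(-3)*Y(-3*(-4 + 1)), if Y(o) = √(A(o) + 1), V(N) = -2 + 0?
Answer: 10 - 2*I*√11 ≈ 10.0 - 6.6332*I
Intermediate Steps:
V(N) = -2
P = -12 (P = -4*3 = -12)
A(c) = -12
Y(o) = I*√11 (Y(o) = √(-12 + 1) = √(-11) = I*√11)
10 + V(-3)*Y(-3*(-4 + 1)) = 10 - 2*I*√11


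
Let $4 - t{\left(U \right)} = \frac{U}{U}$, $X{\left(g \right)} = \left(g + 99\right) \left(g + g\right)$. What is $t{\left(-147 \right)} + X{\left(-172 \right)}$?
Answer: $25115$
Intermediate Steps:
$X{\left(g \right)} = 2 g \left(99 + g\right)$ ($X{\left(g \right)} = \left(99 + g\right) 2 g = 2 g \left(99 + g\right)$)
$t{\left(U \right)} = 3$ ($t{\left(U \right)} = 4 - \frac{U}{U} = 4 - 1 = 3$)
$t{\left(-147 \right)} + X{\left(-172 \right)} = 3 + 2 \left(-172\right) \left(99 - 172\right) = 3 + 2 \left(-172\right) \left(-73\right) = 3 + 25112 = 25115$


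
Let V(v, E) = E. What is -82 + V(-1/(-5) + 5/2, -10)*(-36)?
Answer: 278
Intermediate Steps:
-82 + V(-1/(-5) + 5/2, -10)*(-36) = -82 - 10*(-36) = -82 + 360 = 278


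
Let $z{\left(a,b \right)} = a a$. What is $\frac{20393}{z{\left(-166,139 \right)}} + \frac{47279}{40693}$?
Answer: $\frac{2132672473}{1121336308} \approx 1.9019$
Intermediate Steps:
$z{\left(a,b \right)} = a^{2}$
$\frac{20393}{z{\left(-166,139 \right)}} + \frac{47279}{40693} = \frac{20393}{\left(-166\right)^{2}} + \frac{47279}{40693} = \frac{20393}{27556} + 47279 \cdot \frac{1}{40693} = 20393 \cdot \frac{1}{27556} + \frac{47279}{40693} = \frac{20393}{27556} + \frac{47279}{40693} = \frac{2132672473}{1121336308}$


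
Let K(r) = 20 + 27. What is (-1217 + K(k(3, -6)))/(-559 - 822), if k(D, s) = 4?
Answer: 1170/1381 ≈ 0.84721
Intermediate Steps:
K(r) = 47
(-1217 + K(k(3, -6)))/(-559 - 822) = (-1217 + 47)/(-559 - 822) = -1170/(-1381) = -1170*(-1/1381) = 1170/1381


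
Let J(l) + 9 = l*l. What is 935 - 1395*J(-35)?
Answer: -1695385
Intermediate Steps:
J(l) = -9 + l² (J(l) = -9 + l*l = -9 + l²)
935 - 1395*J(-35) = 935 - 1395*(-9 + (-35)²) = 935 - 1395*(-9 + 1225) = 935 - 1395*1216 = 935 - 1696320 = -1695385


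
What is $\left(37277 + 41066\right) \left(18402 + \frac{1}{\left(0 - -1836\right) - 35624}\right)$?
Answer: $\frac{48711074453825}{33788} \approx 1.4417 \cdot 10^{9}$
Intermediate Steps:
$\left(37277 + 41066\right) \left(18402 + \frac{1}{\left(0 - -1836\right) - 35624}\right) = 78343 \left(18402 + \frac{1}{\left(0 + 1836\right) - 35624}\right) = 78343 \left(18402 + \frac{1}{1836 - 35624}\right) = 78343 \left(18402 + \frac{1}{-33788}\right) = 78343 \left(18402 - \frac{1}{33788}\right) = 78343 \cdot \frac{621766775}{33788} = \frac{48711074453825}{33788}$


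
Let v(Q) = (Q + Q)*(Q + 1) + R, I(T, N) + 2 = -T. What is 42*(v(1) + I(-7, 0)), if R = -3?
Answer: 252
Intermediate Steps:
I(T, N) = -2 - T
v(Q) = -3 + 2*Q*(1 + Q) (v(Q) = (Q + Q)*(Q + 1) - 3 = (2*Q)*(1 + Q) - 3 = 2*Q*(1 + Q) - 3 = -3 + 2*Q*(1 + Q))
42*(v(1) + I(-7, 0)) = 42*((-3 + 2*1 + 2*1²) + (-2 - 1*(-7))) = 42*((-3 + 2 + 2*1) + (-2 + 7)) = 42*((-3 + 2 + 2) + 5) = 42*(1 + 5) = 42*6 = 252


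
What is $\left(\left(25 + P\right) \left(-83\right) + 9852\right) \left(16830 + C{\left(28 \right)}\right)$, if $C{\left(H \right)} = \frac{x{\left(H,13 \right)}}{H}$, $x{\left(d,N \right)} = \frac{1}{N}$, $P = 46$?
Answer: $\frac{24253313039}{364} \approx 6.663 \cdot 10^{7}$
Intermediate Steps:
$C{\left(H \right)} = \frac{1}{13 H}$
$\left(\left(25 + P\right) \left(-83\right) + 9852\right) \left(16830 + C{\left(28 \right)}\right) = \left(\left(25 + 46\right) \left(-83\right) + 9852\right) \left(16830 + \frac{1}{13 \cdot 28}\right) = \left(71 \left(-83\right) + 9852\right) \left(16830 + \frac{1}{13} \cdot \frac{1}{28}\right) = \left(-5893 + 9852\right) \left(16830 + \frac{1}{364}\right) = 3959 \cdot \frac{6126121}{364} = \frac{24253313039}{364}$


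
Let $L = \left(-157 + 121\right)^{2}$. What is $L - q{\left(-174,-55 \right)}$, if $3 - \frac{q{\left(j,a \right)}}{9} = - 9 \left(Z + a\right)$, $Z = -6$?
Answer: $6210$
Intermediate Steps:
$q{\left(j,a \right)} = -459 + 81 a$ ($q{\left(j,a \right)} = 27 - 9 \left(- 9 \left(-6 + a\right)\right) = 27 - 9 \left(54 - 9 a\right) = 27 + \left(-486 + 81 a\right) = -459 + 81 a$)
$L = 1296$ ($L = \left(-36\right)^{2} = 1296$)
$L - q{\left(-174,-55 \right)} = 1296 - \left(-459 + 81 \left(-55\right)\right) = 1296 - \left(-459 - 4455\right) = 1296 - -4914 = 1296 + 4914 = 6210$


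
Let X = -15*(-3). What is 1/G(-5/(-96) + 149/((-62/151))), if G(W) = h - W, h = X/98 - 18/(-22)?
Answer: 1604064/584059559 ≈ 0.0027464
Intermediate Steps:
X = 45
h = 1377/1078 (h = 45/98 - 18/(-22) = 45*(1/98) - 18*(-1/22) = 45/98 + 9/11 = 1377/1078 ≈ 1.2774)
G(W) = 1377/1078 - W
1/G(-5/(-96) + 149/((-62/151))) = 1/(1377/1078 - (-5/(-96) + 149/((-62/151)))) = 1/(1377/1078 - (-5*(-1/96) + 149/((-62*1/151)))) = 1/(1377/1078 - (5/96 + 149/(-62/151))) = 1/(1377/1078 - (5/96 + 149*(-151/62))) = 1/(1377/1078 - (5/96 - 22499/62)) = 1/(1377/1078 - 1*(-1079797/2976)) = 1/(1377/1078 + 1079797/2976) = 1/(584059559/1604064) = 1604064/584059559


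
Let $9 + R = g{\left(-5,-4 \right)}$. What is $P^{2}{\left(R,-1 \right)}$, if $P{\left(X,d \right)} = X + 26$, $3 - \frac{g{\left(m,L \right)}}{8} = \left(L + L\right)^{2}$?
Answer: $221841$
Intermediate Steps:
$g{\left(m,L \right)} = 24 - 32 L^{2}$ ($g{\left(m,L \right)} = 24 - 8 \left(L + L\right)^{2} = 24 - 8 \left(2 L\right)^{2} = 24 - 8 \cdot 4 L^{2} = 24 - 32 L^{2}$)
$R = -497$ ($R = -9 + \left(24 - 32 \left(-4\right)^{2}\right) = -9 + \left(24 - 512\right) = -9 - 488 = -497$)
$P{\left(X,d \right)} = 26 + X$
$P^{2}{\left(R,-1 \right)} = \left(26 - 497\right)^{2} = \left(-471\right)^{2} = 221841$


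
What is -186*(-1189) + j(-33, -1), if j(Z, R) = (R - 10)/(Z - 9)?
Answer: 9288479/42 ≈ 2.2115e+5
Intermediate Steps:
j(Z, R) = (-10 + R)/(-9 + Z)
-186*(-1189) + j(-33, -1) = -186*(-1189) + (-10 - 1)/(-9 - 33) = 221154 - 11/(-42) = 221154 - 1/42*(-11) = 221154 + 11/42 = 9288479/42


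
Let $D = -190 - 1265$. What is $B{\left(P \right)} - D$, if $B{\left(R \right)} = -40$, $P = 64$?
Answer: $1415$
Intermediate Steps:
$D = -1455$
$B{\left(P \right)} - D = -40 - -1455 = -40 + 1455 = 1415$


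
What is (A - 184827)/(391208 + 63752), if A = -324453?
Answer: -6366/5687 ≈ -1.1194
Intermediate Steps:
(A - 184827)/(391208 + 63752) = (-324453 - 184827)/(391208 + 63752) = -509280/454960 = -509280*1/454960 = -6366/5687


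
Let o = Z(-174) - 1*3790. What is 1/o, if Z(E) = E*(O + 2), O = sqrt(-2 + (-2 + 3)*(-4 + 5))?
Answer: -2069/8576660 + 87*I/8576660 ≈ -0.00024124 + 1.0144e-5*I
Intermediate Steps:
O = I (O = sqrt(-2 + 1*1) = sqrt(-2 + 1) = sqrt(-1) = I ≈ 1.0*I)
Z(E) = E*(2 + I) (Z(E) = E*(I + 2) = E*(2 + I))
o = -4138 - 174*I (o = -174*(2 + I) - 1*3790 = (-348 - 174*I) - 3790 = -4138 - 174*I ≈ -4138.0 - 174.0*I)
1/o = 1/(-4138 - 174*I) = (-4138 + 174*I)/17153320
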